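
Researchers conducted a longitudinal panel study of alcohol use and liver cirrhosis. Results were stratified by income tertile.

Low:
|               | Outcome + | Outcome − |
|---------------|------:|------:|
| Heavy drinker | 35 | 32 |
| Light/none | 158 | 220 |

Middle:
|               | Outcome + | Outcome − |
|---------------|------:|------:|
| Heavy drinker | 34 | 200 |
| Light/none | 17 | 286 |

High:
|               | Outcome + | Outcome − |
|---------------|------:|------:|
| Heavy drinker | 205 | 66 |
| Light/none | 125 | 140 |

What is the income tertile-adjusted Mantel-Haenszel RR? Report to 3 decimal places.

RR_MH = Σ(aᵢ·n₀ᵢ/nᵢ) / Σ(cᵢ·n₁ᵢ/nᵢ), with n₁ᵢ = aᵢ+bᵢ (exposed), n₀ᵢ = cᵢ+dᵢ (unexposed), nᵢ = n₁ᵢ+n₀ᵢ.
Stratum 1 (Low): n₁ = 67, n₀ = 378, n = 445; a·n₀/n = 35·378/445 = 29.7303; c·n₁/n = 158·67/445 = 23.7888
Stratum 2 (Middle): n₁ = 234, n₀ = 303, n = 537; a·n₀/n = 34·303/537 = 19.1844; c·n₁/n = 17·234/537 = 7.4078
Stratum 3 (High): n₁ = 271, n₀ = 265, n = 536; a·n₀/n = 205·265/536 = 101.3526; c·n₁/n = 125·271/536 = 63.1996
RR_MH = (29.7303 + 19.1844 + 101.3526) / (23.7888 + 7.4078 + 63.1996) = 150.2673 / 94.3962 = 1.59188

1.592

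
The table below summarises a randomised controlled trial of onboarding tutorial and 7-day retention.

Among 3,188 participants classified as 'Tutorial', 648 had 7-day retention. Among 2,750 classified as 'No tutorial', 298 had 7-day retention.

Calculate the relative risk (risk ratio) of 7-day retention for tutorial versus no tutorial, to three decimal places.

From the description: a = 648, b = 2540, c = 298, d = 2452.
Risk in exposed = 648/3188 = 0.20326; risk in unexposed = 298/2750 = 0.10836.
RR = 0.20326 / 0.10836 = 1.87574
The risk among the exposed is 1.88 times that among the unexposed.

1.876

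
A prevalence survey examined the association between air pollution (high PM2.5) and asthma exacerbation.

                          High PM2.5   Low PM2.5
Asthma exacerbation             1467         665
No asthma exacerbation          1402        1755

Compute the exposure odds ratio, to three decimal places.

2.761

Reading the table with exposure as columns: a = 1467 (High PM2.5, case), b = 1402 (High PM2.5, non-case), c = 665 (Low PM2.5, case), d = 1755.
OR = (a·d)/(b·c) = (1467 × 1755) / (1402 × 665) = 2574585 / 932330 = 2.76145
The odds of asthma exacerbation are about 2.76 times as high in the high pm2.5 group.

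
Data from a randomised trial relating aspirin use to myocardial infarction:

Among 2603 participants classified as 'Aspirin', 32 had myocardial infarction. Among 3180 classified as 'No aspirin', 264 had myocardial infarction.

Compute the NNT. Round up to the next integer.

Risk in treated group = 32/2603 = 0.01229; risk in control = 264/3180 = 0.08302.
Absolute risk reduction = 0.08302 − 0.01229 = 0.07073
NNT = 1 / ARR = 1 / 0.07073 = 14.139 → round up → 15

15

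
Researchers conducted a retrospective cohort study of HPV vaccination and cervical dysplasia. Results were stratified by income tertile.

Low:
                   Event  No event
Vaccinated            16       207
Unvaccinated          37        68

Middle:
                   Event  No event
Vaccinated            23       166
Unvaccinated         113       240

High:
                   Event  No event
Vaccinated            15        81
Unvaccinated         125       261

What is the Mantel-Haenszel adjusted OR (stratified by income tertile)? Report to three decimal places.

OR_MH = Σ(aᵢdᵢ/nᵢ) / Σ(bᵢcᵢ/nᵢ), where nᵢ is the stratum total.
Stratum 1 (Low): n = 328; a·d/n = 16·68/328 = 3.3171; b·c/n = 207·37/328 = 23.3506
Stratum 2 (Middle): n = 542; a·d/n = 23·240/542 = 10.1845; b·c/n = 166·113/542 = 34.6089
Stratum 3 (High): n = 482; a·d/n = 15·261/482 = 8.1224; b·c/n = 81·125/482 = 21.0062
OR_MH = (3.3171 + 10.1845 + 8.1224) / (23.3506 + 34.6089 + 21.0062) = 21.6240 / 78.9657 = 0.27384

0.274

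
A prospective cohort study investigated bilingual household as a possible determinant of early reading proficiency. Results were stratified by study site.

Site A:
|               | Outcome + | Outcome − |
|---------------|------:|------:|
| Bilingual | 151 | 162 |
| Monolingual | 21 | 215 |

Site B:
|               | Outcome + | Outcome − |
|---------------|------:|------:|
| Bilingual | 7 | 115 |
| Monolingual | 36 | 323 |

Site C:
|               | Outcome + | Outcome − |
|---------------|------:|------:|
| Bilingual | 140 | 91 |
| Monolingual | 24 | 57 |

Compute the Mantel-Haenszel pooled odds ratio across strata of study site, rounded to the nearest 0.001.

4.101

OR_MH = Σ(aᵢdᵢ/nᵢ) / Σ(bᵢcᵢ/nᵢ), where nᵢ is the stratum total.
Stratum 1 (Site A): n = 549; a·d/n = 151·215/549 = 59.1348; b·c/n = 162·21/549 = 6.1967
Stratum 2 (Site B): n = 481; a·d/n = 7·323/481 = 4.7006; b·c/n = 115·36/481 = 8.6071
Stratum 3 (Site C): n = 312; a·d/n = 140·57/312 = 25.5769; b·c/n = 91·24/312 = 7.0000
OR_MH = (59.1348 + 4.7006 + 25.5769) / (6.1967 + 8.6071 + 7.0000) = 89.4123 / 21.8038 = 4.10077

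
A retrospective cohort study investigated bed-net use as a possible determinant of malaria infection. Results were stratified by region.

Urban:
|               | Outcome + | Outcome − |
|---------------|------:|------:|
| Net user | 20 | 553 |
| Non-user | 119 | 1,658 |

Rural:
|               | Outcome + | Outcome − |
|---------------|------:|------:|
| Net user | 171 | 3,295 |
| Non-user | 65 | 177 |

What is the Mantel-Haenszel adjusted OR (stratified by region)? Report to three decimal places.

OR_MH = Σ(aᵢdᵢ/nᵢ) / Σ(bᵢcᵢ/nᵢ), where nᵢ is the stratum total.
Stratum 1 (Urban): n = 2350; a·d/n = 20·1658/2350 = 14.1106; b·c/n = 553·119/2350 = 28.0030
Stratum 2 (Rural): n = 3708; a·d/n = 171·177/3708 = 8.1626; b·c/n = 3295·65/3708 = 57.7602
OR_MH = (14.1106 + 8.1626) / (28.0030 + 57.7602) = 22.2733 / 85.7632 = 0.25971

0.260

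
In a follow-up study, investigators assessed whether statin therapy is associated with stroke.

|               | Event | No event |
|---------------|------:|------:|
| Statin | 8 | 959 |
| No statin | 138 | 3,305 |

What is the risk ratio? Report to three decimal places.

0.206

Cells: a = 8, b = 959, c = 138, d = 3305.
Risk in exposed = 8/967 = 0.00827; risk in unexposed = 138/3443 = 0.04008.
RR = 0.00827 / 0.04008 = 0.20641
The risk is 79% lower among the exposed than among the unexposed.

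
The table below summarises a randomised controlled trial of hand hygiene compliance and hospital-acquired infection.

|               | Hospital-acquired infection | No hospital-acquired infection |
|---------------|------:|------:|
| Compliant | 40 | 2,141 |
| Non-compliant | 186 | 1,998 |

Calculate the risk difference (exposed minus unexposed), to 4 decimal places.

-0.0668

Cells: a = 40, b = 2141, c = 186, d = 1998.
Risk in exposed = 40/2181 = 0.018340; risk in unexposed = 186/2184 = 0.085165.
Risk difference = 0.018340 − 0.085165 = -0.066825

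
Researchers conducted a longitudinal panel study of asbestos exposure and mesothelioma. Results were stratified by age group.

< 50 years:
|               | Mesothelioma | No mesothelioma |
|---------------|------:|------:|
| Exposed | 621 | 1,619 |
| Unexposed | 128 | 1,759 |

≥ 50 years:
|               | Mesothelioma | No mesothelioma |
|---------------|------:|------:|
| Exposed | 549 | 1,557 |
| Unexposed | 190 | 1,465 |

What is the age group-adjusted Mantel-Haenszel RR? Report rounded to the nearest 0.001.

2.988

RR_MH = Σ(aᵢ·n₀ᵢ/nᵢ) / Σ(cᵢ·n₁ᵢ/nᵢ), with n₁ᵢ = aᵢ+bᵢ (exposed), n₀ᵢ = cᵢ+dᵢ (unexposed), nᵢ = n₁ᵢ+n₀ᵢ.
Stratum 1 (< 50 years): n₁ = 2240, n₀ = 1887, n = 4127; a·n₀/n = 621·1887/4127 = 283.9416; c·n₁/n = 128·2240/4127 = 69.4742
Stratum 2 (≥ 50 years): n₁ = 2106, n₀ = 1655, n = 3761; a·n₀/n = 549·1655/3761 = 241.5834; c·n₁/n = 190·2106/3761 = 106.3919
RR_MH = (283.9416 + 241.5834) / (69.4742 + 106.3919) = 525.5250 / 175.8661 = 2.98821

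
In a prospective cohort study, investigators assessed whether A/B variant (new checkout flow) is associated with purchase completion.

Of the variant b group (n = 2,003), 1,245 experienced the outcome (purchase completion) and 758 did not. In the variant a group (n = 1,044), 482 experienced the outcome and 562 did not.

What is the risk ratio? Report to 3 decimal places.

1.346

From the description: a = 1245, b = 758, c = 482, d = 562.
Risk in exposed = 1245/2003 = 0.62157; risk in unexposed = 482/1044 = 0.46169.
RR = 0.62157 / 0.46169 = 1.34630
The risk among the exposed is 1.35 times that among the unexposed.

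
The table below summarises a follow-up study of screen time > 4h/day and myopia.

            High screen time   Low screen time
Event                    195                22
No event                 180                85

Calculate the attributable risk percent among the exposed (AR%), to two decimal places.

60.46

Reading the table with exposure as columns: a = 195 (High screen time, case), b = 180 (High screen time, non-case), c = 22 (Low screen time, case), d = 85.
Risk in exposed = 195/375 = 0.52000; risk in unexposed = 22/107 = 0.20561.
RR = 0.52000/0.20561 = 2.52909
AR% = (RR − 1)/RR × 100 = (2.52909 − 1)/2.52909 × 100 = 60.4601%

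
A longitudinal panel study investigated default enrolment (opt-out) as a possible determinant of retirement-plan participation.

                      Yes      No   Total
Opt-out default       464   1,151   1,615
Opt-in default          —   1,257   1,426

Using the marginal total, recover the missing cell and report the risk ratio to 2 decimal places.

2.42

The missing cell is in the unexposed row: 1426 − 1257 = 169.
So a = 464, b = 1151, c = 169, d = 1257.
RR = [a/(a+b)] / [c/(c+d)] = (464/1615) / (169/1426) = 0.28731/0.11851 = 2.42425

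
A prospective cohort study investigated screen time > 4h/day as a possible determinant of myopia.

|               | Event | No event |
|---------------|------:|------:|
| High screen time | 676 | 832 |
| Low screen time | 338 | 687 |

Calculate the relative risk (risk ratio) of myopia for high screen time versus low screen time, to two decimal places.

Cells: a = 676, b = 832, c = 338, d = 687.
Risk in exposed = 676/1508 = 0.44828; risk in unexposed = 338/1025 = 0.32976.
RR = 0.44828 / 0.32976 = 1.35942
The risk among the exposed is 1.36 times that among the unexposed.

1.36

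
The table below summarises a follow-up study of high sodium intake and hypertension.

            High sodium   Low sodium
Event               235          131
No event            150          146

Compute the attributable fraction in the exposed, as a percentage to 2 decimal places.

Reading the table with exposure as columns: a = 235 (High sodium, case), b = 150 (High sodium, non-case), c = 131 (Low sodium, case), d = 146.
Risk in exposed = 235/385 = 0.61039; risk in unexposed = 131/277 = 0.47292.
RR = 0.61039/0.47292 = 1.29067
AR% = (RR − 1)/RR × 100 = (1.29067 − 1)/1.29067 × 100 = 22.5209%

22.52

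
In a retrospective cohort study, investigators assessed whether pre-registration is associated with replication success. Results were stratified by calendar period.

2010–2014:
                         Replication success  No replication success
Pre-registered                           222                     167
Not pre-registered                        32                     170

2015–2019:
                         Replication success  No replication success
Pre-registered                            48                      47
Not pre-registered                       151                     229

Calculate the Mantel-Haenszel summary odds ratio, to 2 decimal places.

OR_MH = Σ(aᵢdᵢ/nᵢ) / Σ(bᵢcᵢ/nᵢ), where nᵢ is the stratum total.
Stratum 1 (2010–2014): n = 591; a·d/n = 222·170/591 = 63.8579; b·c/n = 167·32/591 = 9.0423
Stratum 2 (2015–2019): n = 475; a·d/n = 48·229/475 = 23.1411; b·c/n = 47·151/475 = 14.9411
OR_MH = (63.8579 + 23.1411) / (9.0423 + 14.9411) = 86.9989 / 23.9834 = 3.62747

3.63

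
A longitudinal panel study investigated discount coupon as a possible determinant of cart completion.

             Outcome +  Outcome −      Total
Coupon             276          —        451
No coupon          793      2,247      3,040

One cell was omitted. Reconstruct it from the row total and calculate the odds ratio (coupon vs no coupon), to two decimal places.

The missing cell is in the exposed row: 451 − 276 = 175.
So a = 276, b = 175, c = 793, d = 2247.
OR = (a·d)/(b·c) = (276 × 2247) / (175 × 793) = 620172 / 138775 = 4.46890

4.47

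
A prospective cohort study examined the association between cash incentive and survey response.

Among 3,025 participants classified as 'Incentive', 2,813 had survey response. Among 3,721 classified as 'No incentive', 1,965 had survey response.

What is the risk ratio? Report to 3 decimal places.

1.761

From the description: a = 2813, b = 212, c = 1965, d = 1756.
Risk in exposed = 2813/3025 = 0.92992; risk in unexposed = 1965/3721 = 0.52808.
RR = 0.92992 / 0.52808 = 1.76093
The risk among the exposed is 1.76 times that among the unexposed.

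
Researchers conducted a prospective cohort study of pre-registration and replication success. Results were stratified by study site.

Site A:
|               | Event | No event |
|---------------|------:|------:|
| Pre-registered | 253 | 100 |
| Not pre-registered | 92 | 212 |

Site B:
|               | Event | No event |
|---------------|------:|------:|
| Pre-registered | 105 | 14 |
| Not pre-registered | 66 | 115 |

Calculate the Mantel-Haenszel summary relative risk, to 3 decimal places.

RR_MH = Σ(aᵢ·n₀ᵢ/nᵢ) / Σ(cᵢ·n₁ᵢ/nᵢ), with n₁ᵢ = aᵢ+bᵢ (exposed), n₀ᵢ = cᵢ+dᵢ (unexposed), nᵢ = n₁ᵢ+n₀ᵢ.
Stratum 1 (Site A): n₁ = 353, n₀ = 304, n = 657; a·n₀/n = 253·304/657 = 117.0654; c·n₁/n = 92·353/657 = 49.4307
Stratum 2 (Site B): n₁ = 119, n₀ = 181, n = 300; a·n₀/n = 105·181/300 = 63.3500; c·n₁/n = 66·119/300 = 26.1800
RR_MH = (117.0654 + 63.3500) / (49.4307 + 26.1800) = 180.4154 / 75.6107 = 2.38611

2.386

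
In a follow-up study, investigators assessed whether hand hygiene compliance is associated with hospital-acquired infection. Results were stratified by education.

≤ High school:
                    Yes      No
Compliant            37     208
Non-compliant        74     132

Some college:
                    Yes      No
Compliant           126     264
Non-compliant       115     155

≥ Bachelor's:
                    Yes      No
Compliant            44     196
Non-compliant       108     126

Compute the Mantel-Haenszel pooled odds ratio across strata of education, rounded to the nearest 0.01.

0.42

OR_MH = Σ(aᵢdᵢ/nᵢ) / Σ(bᵢcᵢ/nᵢ), where nᵢ is the stratum total.
Stratum 1 (≤ High school): n = 451; a·d/n = 37·132/451 = 10.8293; b·c/n = 208·74/451 = 34.1286
Stratum 2 (Some college): n = 660; a·d/n = 126·155/660 = 29.5909; b·c/n = 264·115/660 = 46.0000
Stratum 3 (≥ Bachelor's): n = 474; a·d/n = 44·126/474 = 11.6962; b·c/n = 196·108/474 = 44.6582
OR_MH = (10.8293 + 29.5909 + 11.6962) / (34.1286 + 46.0000 + 44.6582) = 52.1164 / 124.7868 = 0.41764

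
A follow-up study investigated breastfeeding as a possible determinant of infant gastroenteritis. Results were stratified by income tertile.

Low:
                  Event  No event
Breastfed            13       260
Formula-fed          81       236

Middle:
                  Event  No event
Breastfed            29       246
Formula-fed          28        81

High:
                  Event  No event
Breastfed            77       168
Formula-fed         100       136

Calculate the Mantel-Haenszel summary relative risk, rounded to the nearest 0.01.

0.49

RR_MH = Σ(aᵢ·n₀ᵢ/nᵢ) / Σ(cᵢ·n₁ᵢ/nᵢ), with n₁ᵢ = aᵢ+bᵢ (exposed), n₀ᵢ = cᵢ+dᵢ (unexposed), nᵢ = n₁ᵢ+n₀ᵢ.
Stratum 1 (Low): n₁ = 273, n₀ = 317, n = 590; a·n₀/n = 13·317/590 = 6.9847; c·n₁/n = 81·273/590 = 37.4797
Stratum 2 (Middle): n₁ = 275, n₀ = 109, n = 384; a·n₀/n = 29·109/384 = 8.2318; c·n₁/n = 28·275/384 = 20.0521
Stratum 3 (High): n₁ = 245, n₀ = 236, n = 481; a·n₀/n = 77·236/481 = 37.7796; c·n₁/n = 100·245/481 = 50.9356
RR_MH = (6.9847 + 8.2318 + 37.7796) / (37.4797 + 20.0521 + 50.9356) = 52.9961 / 108.4673 = 0.48859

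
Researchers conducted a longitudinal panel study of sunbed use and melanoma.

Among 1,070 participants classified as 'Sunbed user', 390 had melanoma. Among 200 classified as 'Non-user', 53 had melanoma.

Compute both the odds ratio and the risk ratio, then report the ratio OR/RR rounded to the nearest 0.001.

From the description: a = 390, b = 680, c = 53, d = 147.
OR = (390·147)/(680·53) = 57330/36040 = 1.59073
Risk in exposed = 390/1070 = 0.36449; risk in unexposed = 53/200 = 0.26500; RR = 1.37542
OR/RR = 1.59073 / 1.37542 = 1.15654
The outcome is not rare, so the OR lies further from 1 than the RR.

1.157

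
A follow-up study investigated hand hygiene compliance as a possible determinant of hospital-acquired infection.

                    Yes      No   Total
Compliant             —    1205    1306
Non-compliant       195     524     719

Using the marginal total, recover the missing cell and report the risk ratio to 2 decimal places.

0.29

The missing cell is in the exposed row: 1306 − 1205 = 101.
So a = 101, b = 1205, c = 195, d = 524.
RR = [a/(a+b)] / [c/(c+d)] = (101/1306) / (195/719) = 0.07734/0.27121 = 0.28515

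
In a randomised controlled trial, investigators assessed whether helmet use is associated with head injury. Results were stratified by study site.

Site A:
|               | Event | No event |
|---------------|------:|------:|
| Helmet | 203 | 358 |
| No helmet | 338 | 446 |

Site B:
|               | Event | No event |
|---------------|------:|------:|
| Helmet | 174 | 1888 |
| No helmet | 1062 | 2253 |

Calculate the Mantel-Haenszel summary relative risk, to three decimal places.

RR_MH = Σ(aᵢ·n₀ᵢ/nᵢ) / Σ(cᵢ·n₁ᵢ/nᵢ), with n₁ᵢ = aᵢ+bᵢ (exposed), n₀ᵢ = cᵢ+dᵢ (unexposed), nᵢ = n₁ᵢ+n₀ᵢ.
Stratum 1 (Site A): n₁ = 561, n₀ = 784, n = 1345; a·n₀/n = 203·784/1345 = 118.3286; c·n₁/n = 338·561/1345 = 140.9799
Stratum 2 (Site B): n₁ = 2062, n₀ = 3315, n = 5377; a·n₀/n = 174·3315/5377 = 107.2736; c·n₁/n = 1062·2062/5377 = 407.2613
RR_MH = (118.3286 + 107.2736) / (140.9799 + 407.2613) = 225.6022 / 548.2412 = 0.41150

0.412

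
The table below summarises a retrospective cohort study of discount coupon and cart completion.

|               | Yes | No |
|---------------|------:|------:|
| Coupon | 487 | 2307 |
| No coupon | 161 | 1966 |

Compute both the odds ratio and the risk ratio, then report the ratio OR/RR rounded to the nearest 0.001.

Cells: a = 487, b = 2307, c = 161, d = 1966.
OR = (487·1966)/(2307·161) = 957442/371427 = 2.57774
Risk in exposed = 487/2794 = 0.17430; risk in unexposed = 161/2127 = 0.07569; RR = 2.30274
OR/RR = 2.57774 / 2.30274 = 1.11942
The outcome is not rare, so the OR lies further from 1 than the RR.

1.119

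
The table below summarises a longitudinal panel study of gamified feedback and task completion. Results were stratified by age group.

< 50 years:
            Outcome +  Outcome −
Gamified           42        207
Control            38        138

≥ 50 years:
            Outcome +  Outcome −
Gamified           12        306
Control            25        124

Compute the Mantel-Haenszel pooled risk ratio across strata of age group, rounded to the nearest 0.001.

RR_MH = Σ(aᵢ·n₀ᵢ/nᵢ) / Σ(cᵢ·n₁ᵢ/nᵢ), with n₁ᵢ = aᵢ+bᵢ (exposed), n₀ᵢ = cᵢ+dᵢ (unexposed), nᵢ = n₁ᵢ+n₀ᵢ.
Stratum 1 (< 50 years): n₁ = 249, n₀ = 176, n = 425; a·n₀/n = 42·176/425 = 17.3929; c·n₁/n = 38·249/425 = 22.2635
Stratum 2 (≥ 50 years): n₁ = 318, n₀ = 149, n = 467; a·n₀/n = 12·149/467 = 3.8287; c·n₁/n = 25·318/467 = 17.0236
RR_MH = (17.3929 + 3.8287) / (22.2635 + 17.0236) = 21.2216 / 39.2871 = 0.54017

0.540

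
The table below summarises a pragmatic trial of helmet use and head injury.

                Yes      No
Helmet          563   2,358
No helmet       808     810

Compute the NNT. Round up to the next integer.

4

Risk in treated group = 563/2921 = 0.19274; risk in control = 808/1618 = 0.49938.
Absolute risk reduction = 0.49938 − 0.19274 = 0.30664
NNT = 1 / ARR = 1 / 0.30664 = 3.261 → round up → 4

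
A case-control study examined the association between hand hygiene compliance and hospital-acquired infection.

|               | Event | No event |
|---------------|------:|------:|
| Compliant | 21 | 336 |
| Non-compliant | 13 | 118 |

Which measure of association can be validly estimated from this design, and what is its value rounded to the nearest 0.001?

0.567

Cells: a = 21, b = 336, c = 13, d = 118.
This is a case-control study: participants were sampled on outcome status, so risks in the source population cannot be estimated directly — relative risk is not valid here. The odds ratio is the appropriate measure.
OR = (a·d)/(b·c) = (21 × 118) / (336 × 13) = 2478 / 4368 = 0.56731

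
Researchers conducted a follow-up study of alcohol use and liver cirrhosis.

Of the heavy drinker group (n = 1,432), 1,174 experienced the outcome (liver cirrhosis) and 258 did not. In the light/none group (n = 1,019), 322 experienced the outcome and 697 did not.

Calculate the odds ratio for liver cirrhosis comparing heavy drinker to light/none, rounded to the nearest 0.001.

From the description: a = 1174, b = 258, c = 322, d = 697.
OR = (a·d)/(b·c) = (1174 × 697) / (258 × 322) = 818278 / 83076 = 9.84975
The odds of liver cirrhosis are about 9.85 times as high in the heavy drinker group.

9.850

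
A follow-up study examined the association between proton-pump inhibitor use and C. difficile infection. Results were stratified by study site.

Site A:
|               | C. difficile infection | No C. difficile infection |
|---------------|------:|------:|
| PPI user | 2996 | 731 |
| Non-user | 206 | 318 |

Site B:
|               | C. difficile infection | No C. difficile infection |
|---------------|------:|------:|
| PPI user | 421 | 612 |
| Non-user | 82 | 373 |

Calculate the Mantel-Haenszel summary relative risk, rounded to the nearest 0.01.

2.10

RR_MH = Σ(aᵢ·n₀ᵢ/nᵢ) / Σ(cᵢ·n₁ᵢ/nᵢ), with n₁ᵢ = aᵢ+bᵢ (exposed), n₀ᵢ = cᵢ+dᵢ (unexposed), nᵢ = n₁ᵢ+n₀ᵢ.
Stratum 1 (Site A): n₁ = 3727, n₀ = 524, n = 4251; a·n₀/n = 2996·524/4251 = 369.3023; c·n₁/n = 206·3727/4251 = 180.6074
Stratum 2 (Site B): n₁ = 1033, n₀ = 455, n = 1488; a·n₀/n = 421·455/1488 = 128.7332; c·n₁/n = 82·1033/1488 = 56.9261
RR_MH = (369.3023 + 128.7332) / (180.6074 + 56.9261) = 498.0355 / 237.5335 = 2.09670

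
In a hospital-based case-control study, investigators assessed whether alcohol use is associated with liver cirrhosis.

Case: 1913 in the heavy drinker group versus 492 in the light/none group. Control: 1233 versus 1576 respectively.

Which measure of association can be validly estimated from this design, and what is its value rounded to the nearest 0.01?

4.97

From the description: a = 1913, b = 1233, c = 492, d = 1576.
This is a hospital-based case-control study: participants were sampled on outcome status, so risks in the source population cannot be estimated directly — relative risk is not valid here. The odds ratio is the appropriate measure.
OR = (a·d)/(b·c) = (1913 × 1576) / (1233 × 492) = 3014888 / 606636 = 4.96985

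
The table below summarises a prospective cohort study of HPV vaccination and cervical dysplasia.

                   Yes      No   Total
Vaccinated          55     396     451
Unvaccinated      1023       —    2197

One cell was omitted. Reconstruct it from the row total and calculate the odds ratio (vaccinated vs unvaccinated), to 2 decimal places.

The missing cell is in the unexposed row: 2197 − 1023 = 1174.
So a = 55, b = 396, c = 1023, d = 1174.
OR = (a·d)/(b·c) = (55 × 1174) / (396 × 1023) = 64570 / 405108 = 0.15939

0.16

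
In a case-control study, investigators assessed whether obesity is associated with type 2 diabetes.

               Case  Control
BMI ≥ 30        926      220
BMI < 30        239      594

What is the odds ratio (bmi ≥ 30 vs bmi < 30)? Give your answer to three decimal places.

10.461

Cells: a = 926, b = 220, c = 239, d = 594.
OR = (a·d)/(b·c) = (926 × 594) / (220 × 239) = 550044 / 52580 = 10.46109
The odds of type 2 diabetes are about 10.46 times as high in the bmi ≥ 30 group.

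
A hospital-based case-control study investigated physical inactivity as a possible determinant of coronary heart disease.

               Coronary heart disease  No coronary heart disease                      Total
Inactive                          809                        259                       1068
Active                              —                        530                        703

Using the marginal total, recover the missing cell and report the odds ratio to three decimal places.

The missing cell is in the unexposed row: 703 − 530 = 173.
So a = 809, b = 259, c = 173, d = 530.
OR = (a·d)/(b·c) = (809 × 530) / (259 × 173) = 428770 / 44807 = 9.56926

9.569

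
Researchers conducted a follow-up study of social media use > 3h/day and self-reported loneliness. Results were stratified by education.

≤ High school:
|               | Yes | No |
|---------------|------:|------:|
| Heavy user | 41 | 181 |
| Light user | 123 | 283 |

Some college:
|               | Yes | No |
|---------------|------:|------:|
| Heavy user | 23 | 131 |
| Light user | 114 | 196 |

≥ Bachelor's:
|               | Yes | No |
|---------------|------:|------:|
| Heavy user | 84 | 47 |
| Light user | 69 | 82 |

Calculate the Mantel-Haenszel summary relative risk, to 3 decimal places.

0.766

RR_MH = Σ(aᵢ·n₀ᵢ/nᵢ) / Σ(cᵢ·n₁ᵢ/nᵢ), with n₁ᵢ = aᵢ+bᵢ (exposed), n₀ᵢ = cᵢ+dᵢ (unexposed), nᵢ = n₁ᵢ+n₀ᵢ.
Stratum 1 (≤ High school): n₁ = 222, n₀ = 406, n = 628; a·n₀/n = 41·406/628 = 26.5064; c·n₁/n = 123·222/628 = 43.4809
Stratum 2 (Some college): n₁ = 154, n₀ = 310, n = 464; a·n₀/n = 23·310/464 = 15.3664; c·n₁/n = 114·154/464 = 37.8362
Stratum 3 (≥ Bachelor's): n₁ = 131, n₀ = 151, n = 282; a·n₀/n = 84·151/282 = 44.9787; c·n₁/n = 69·131/282 = 32.0532
RR_MH = (26.5064 + 15.3664 + 44.9787) / (43.4809 + 37.8362 + 32.0532) = 86.8515 / 113.3703 = 0.76609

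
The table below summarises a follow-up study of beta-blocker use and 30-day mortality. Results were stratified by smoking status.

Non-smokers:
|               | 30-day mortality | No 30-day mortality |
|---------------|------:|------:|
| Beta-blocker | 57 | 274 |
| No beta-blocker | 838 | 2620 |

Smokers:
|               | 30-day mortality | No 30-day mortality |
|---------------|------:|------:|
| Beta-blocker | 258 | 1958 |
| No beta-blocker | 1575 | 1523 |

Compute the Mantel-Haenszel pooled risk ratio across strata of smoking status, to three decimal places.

0.277

RR_MH = Σ(aᵢ·n₀ᵢ/nᵢ) / Σ(cᵢ·n₁ᵢ/nᵢ), with n₁ᵢ = aᵢ+bᵢ (exposed), n₀ᵢ = cᵢ+dᵢ (unexposed), nᵢ = n₁ᵢ+n₀ᵢ.
Stratum 1 (Non-smokers): n₁ = 331, n₀ = 3458, n = 3789; a·n₀/n = 57·3458/3789 = 52.0206; c·n₁/n = 838·331/3789 = 73.2061
Stratum 2 (Smokers): n₁ = 2216, n₀ = 3098, n = 5314; a·n₀/n = 258·3098/5314 = 150.4110; c·n₁/n = 1575·2216/5314 = 656.7934
RR_MH = (52.0206 + 150.4110) / (73.2061 + 656.7934) = 202.4316 / 729.9995 = 0.27730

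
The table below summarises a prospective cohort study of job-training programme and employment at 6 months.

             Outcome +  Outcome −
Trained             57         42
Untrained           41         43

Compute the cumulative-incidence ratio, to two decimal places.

Cells: a = 57, b = 42, c = 41, d = 43.
Risk in exposed = 57/99 = 0.57576; risk in unexposed = 41/84 = 0.48810.
RR = 0.57576 / 0.48810 = 1.17960
The risk among the exposed is 1.18 times that among the unexposed.

1.18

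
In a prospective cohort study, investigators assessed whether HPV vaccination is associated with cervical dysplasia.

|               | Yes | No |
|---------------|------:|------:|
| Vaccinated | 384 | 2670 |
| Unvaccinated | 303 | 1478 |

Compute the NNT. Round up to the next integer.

Risk in treated group = 384/3054 = 0.12574; risk in control = 303/1781 = 0.17013.
Absolute risk reduction = 0.17013 − 0.12574 = 0.04439
NNT = 1 / ARR = 1 / 0.04439 = 22.526 → round up → 23

23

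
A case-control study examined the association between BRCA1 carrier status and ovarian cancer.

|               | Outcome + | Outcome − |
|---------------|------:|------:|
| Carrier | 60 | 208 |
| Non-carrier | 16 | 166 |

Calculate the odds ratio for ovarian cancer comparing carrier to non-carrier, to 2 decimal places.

2.99

Cells: a = 60, b = 208, c = 16, d = 166.
OR = (a·d)/(b·c) = (60 × 166) / (208 × 16) = 9960 / 3328 = 2.99279
The odds of ovarian cancer are about 2.99 times as high in the carrier group.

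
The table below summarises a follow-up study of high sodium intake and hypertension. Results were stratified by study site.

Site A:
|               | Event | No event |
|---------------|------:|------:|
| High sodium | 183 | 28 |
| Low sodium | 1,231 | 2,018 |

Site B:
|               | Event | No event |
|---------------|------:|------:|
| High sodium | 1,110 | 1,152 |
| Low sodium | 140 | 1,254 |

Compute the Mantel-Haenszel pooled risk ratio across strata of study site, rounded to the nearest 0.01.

3.68

RR_MH = Σ(aᵢ·n₀ᵢ/nᵢ) / Σ(cᵢ·n₁ᵢ/nᵢ), with n₁ᵢ = aᵢ+bᵢ (exposed), n₀ᵢ = cᵢ+dᵢ (unexposed), nᵢ = n₁ᵢ+n₀ᵢ.
Stratum 1 (Site A): n₁ = 211, n₀ = 3249, n = 3460; a·n₀/n = 183·3249/3460 = 171.8402; c·n₁/n = 1231·211/3460 = 75.0697
Stratum 2 (Site B): n₁ = 2262, n₀ = 1394, n = 3656; a·n₀/n = 1110·1394/3656 = 423.2330; c·n₁/n = 140·2262/3656 = 86.6193
RR_MH = (171.8402 + 423.2330) / (75.0697 + 86.6193) = 595.0732 / 161.6889 = 3.68036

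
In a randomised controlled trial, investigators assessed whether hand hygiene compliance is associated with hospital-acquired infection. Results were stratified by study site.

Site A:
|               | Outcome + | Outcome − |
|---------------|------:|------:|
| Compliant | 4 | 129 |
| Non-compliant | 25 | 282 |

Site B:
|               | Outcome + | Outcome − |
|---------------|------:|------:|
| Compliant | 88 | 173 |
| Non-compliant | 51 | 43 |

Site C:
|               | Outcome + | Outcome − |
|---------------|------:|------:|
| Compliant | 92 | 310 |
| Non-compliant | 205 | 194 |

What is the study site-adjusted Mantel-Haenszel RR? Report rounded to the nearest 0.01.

0.49

RR_MH = Σ(aᵢ·n₀ᵢ/nᵢ) / Σ(cᵢ·n₁ᵢ/nᵢ), with n₁ᵢ = aᵢ+bᵢ (exposed), n₀ᵢ = cᵢ+dᵢ (unexposed), nᵢ = n₁ᵢ+n₀ᵢ.
Stratum 1 (Site A): n₁ = 133, n₀ = 307, n = 440; a·n₀/n = 4·307/440 = 2.7909; c·n₁/n = 25·133/440 = 7.5568
Stratum 2 (Site B): n₁ = 261, n₀ = 94, n = 355; a·n₀/n = 88·94/355 = 23.3014; c·n₁/n = 51·261/355 = 37.4958
Stratum 3 (Site C): n₁ = 402, n₀ = 399, n = 801; a·n₀/n = 92·399/801 = 45.8277; c·n₁/n = 205·402/801 = 102.8839
RR_MH = (2.7909 + 23.3014 + 45.8277) / (7.5568 + 37.4958 + 102.8839) = 71.9200 / 147.9365 = 0.48615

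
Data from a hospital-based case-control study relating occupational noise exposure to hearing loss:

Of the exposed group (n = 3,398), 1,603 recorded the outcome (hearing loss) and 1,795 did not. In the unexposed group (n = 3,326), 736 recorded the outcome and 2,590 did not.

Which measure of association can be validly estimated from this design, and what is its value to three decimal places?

3.143

From the description: a = 1603, b = 1795, c = 736, d = 2590.
This is a hospital-based case-control study: participants were sampled on outcome status, so risks in the source population cannot be estimated directly — relative risk is not valid here. The odds ratio is the appropriate measure.
OR = (a·d)/(b·c) = (1603 × 2590) / (1795 × 736) = 4151770 / 1321120 = 3.14261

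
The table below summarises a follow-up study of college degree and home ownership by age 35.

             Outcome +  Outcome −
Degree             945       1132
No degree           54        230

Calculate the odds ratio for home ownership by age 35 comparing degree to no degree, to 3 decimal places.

3.556

Cells: a = 945, b = 1132, c = 54, d = 230.
OR = (a·d)/(b·c) = (945 × 230) / (1132 × 54) = 217350 / 61128 = 3.55565
The odds of home ownership by age 35 are about 3.56 times as high in the degree group.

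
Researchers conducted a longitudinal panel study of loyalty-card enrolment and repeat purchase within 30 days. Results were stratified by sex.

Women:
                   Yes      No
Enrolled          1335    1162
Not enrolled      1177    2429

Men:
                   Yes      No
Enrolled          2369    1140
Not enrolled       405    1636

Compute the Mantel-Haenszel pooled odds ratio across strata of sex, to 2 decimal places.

OR_MH = Σ(aᵢdᵢ/nᵢ) / Σ(bᵢcᵢ/nᵢ), where nᵢ is the stratum total.
Stratum 1 (Women): n = 6103; a·d/n = 1335·2429/6103 = 531.3313; b·c/n = 1162·1177/6103 = 224.0986
Stratum 2 (Men): n = 5550; a·d/n = 2369·1636/5550 = 698.3214; b·c/n = 1140·405/5550 = 83.1892
OR_MH = (531.3313 + 698.3214) / (224.0986 + 83.1892) = 1229.6528 / 307.2878 = 4.00163

4.00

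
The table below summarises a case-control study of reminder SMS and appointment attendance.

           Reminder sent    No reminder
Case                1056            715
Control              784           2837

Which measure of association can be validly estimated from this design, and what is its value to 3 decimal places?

Reading the table with exposure as columns: a = 1056 (Reminder sent, case), b = 784 (Reminder sent, non-case), c = 715 (No reminder, case), d = 2837.
This is a case-control study: participants were sampled on outcome status, so risks in the source population cannot be estimated directly — relative risk is not valid here. The odds ratio is the appropriate measure.
OR = (a·d)/(b·c) = (1056 × 2837) / (784 × 715) = 2995872 / 560560 = 5.34443

5.344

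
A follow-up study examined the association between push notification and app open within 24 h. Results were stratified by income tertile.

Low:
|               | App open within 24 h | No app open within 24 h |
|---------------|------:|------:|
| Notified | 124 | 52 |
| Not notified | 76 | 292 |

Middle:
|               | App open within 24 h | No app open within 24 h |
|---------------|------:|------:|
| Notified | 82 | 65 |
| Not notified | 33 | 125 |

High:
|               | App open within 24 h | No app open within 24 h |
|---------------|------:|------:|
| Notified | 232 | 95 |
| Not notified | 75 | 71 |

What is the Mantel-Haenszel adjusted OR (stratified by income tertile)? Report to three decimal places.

OR_MH = Σ(aᵢdᵢ/nᵢ) / Σ(bᵢcᵢ/nᵢ), where nᵢ is the stratum total.
Stratum 1 (Low): n = 544; a·d/n = 124·292/544 = 66.5588; b·c/n = 52·76/544 = 7.2647
Stratum 2 (Middle): n = 305; a·d/n = 82·125/305 = 33.6066; b·c/n = 65·33/305 = 7.0328
Stratum 3 (High): n = 473; a·d/n = 232·71/473 = 34.8245; b·c/n = 95·75/473 = 15.0634
OR_MH = (66.5588 + 33.6066 + 34.8245) / (7.2647 + 7.0328 + 15.0634) = 134.9899 / 29.3609 = 4.59761

4.598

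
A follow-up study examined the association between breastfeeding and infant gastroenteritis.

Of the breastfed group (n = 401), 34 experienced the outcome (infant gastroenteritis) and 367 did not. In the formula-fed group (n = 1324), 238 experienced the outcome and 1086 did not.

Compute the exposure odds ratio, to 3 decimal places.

0.423

From the description: a = 34, b = 367, c = 238, d = 1086.
OR = (a·d)/(b·c) = (34 × 1086) / (367 × 238) = 36924 / 87346 = 0.42273
Exposure is associated with lower odds of infant gastroenteritis (OR = 0.42 < 1).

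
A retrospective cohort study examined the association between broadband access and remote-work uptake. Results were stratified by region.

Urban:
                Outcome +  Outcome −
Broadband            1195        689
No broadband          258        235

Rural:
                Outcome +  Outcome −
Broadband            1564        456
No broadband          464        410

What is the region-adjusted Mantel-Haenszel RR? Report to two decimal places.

RR_MH = Σ(aᵢ·n₀ᵢ/nᵢ) / Σ(cᵢ·n₁ᵢ/nᵢ), with n₁ᵢ = aᵢ+bᵢ (exposed), n₀ᵢ = cᵢ+dᵢ (unexposed), nᵢ = n₁ᵢ+n₀ᵢ.
Stratum 1 (Urban): n₁ = 1884, n₀ = 493, n = 2377; a·n₀/n = 1195·493/2377 = 247.8481; c·n₁/n = 258·1884/2377 = 204.4897
Stratum 2 (Rural): n₁ = 2020, n₀ = 874, n = 2894; a·n₀/n = 1564·874/2894 = 472.3345; c·n₁/n = 464·2020/2894 = 323.8701
RR_MH = (247.8481 + 472.3345) / (204.4897 + 323.8701) = 720.1826 / 528.3598 = 1.36305

1.36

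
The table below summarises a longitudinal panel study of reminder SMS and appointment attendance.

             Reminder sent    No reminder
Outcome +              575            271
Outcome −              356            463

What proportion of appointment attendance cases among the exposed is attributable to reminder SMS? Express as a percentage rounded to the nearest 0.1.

40.2

Reading the table with exposure as columns: a = 575 (Reminder sent, case), b = 356 (Reminder sent, non-case), c = 271 (No reminder, case), d = 463.
Risk in exposed = 575/931 = 0.61762; risk in unexposed = 271/734 = 0.36921.
RR = 0.61762/0.36921 = 1.67280
AR% = (RR − 1)/RR × 100 = (1.67280 − 1)/1.67280 × 100 = 40.2201%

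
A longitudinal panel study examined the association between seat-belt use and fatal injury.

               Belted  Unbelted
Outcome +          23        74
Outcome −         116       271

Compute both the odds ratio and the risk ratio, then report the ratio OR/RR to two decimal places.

Reading the table with exposure as columns: a = 23 (Belted, case), b = 116 (Belted, non-case), c = 74 (Unbelted, case), d = 271.
OR = (23·271)/(116·74) = 6233/8584 = 0.72612
Risk in exposed = 23/139 = 0.16547; risk in unexposed = 74/345 = 0.21449; RR = 0.77144
OR/RR = 0.72612 / 0.77144 = 0.94125
The outcome is not rare, so the OR lies further from 1 than the RR.

0.94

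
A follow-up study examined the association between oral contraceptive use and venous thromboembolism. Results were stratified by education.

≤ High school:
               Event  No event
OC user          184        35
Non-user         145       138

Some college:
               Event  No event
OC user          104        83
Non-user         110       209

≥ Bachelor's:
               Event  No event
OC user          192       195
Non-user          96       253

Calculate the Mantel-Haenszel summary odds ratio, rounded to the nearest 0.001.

2.977

OR_MH = Σ(aᵢdᵢ/nᵢ) / Σ(bᵢcᵢ/nᵢ), where nᵢ is the stratum total.
Stratum 1 (≤ High school): n = 502; a·d/n = 184·138/502 = 50.5817; b·c/n = 35·145/502 = 10.1096
Stratum 2 (Some college): n = 506; a·d/n = 104·209/506 = 42.9565; b·c/n = 83·110/506 = 18.0435
Stratum 3 (≥ Bachelor's): n = 736; a·d/n = 192·253/736 = 66.0000; b·c/n = 195·96/736 = 25.4348
OR_MH = (50.5817 + 42.9565 + 66.0000) / (10.1096 + 18.0435 + 25.4348) = 159.5382 / 53.5878 = 2.97714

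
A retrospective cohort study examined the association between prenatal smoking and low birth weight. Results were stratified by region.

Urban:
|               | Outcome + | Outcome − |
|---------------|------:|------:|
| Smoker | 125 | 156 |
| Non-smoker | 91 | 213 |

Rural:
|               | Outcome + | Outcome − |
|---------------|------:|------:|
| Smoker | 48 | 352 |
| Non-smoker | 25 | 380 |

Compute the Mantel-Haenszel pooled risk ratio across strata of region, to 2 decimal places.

RR_MH = Σ(aᵢ·n₀ᵢ/nᵢ) / Σ(cᵢ·n₁ᵢ/nᵢ), with n₁ᵢ = aᵢ+bᵢ (exposed), n₀ᵢ = cᵢ+dᵢ (unexposed), nᵢ = n₁ᵢ+n₀ᵢ.
Stratum 1 (Urban): n₁ = 281, n₀ = 304, n = 585; a·n₀/n = 125·304/585 = 64.9573; c·n₁/n = 91·281/585 = 43.7111
Stratum 2 (Rural): n₁ = 400, n₀ = 405, n = 805; a·n₀/n = 48·405/805 = 24.1491; c·n₁/n = 25·400/805 = 12.4224
RR_MH = (64.9573 + 24.1491) / (43.7111 + 12.4224) = 89.1063 / 56.1335 = 1.58740

1.59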